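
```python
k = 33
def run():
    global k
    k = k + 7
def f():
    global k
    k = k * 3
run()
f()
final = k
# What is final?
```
120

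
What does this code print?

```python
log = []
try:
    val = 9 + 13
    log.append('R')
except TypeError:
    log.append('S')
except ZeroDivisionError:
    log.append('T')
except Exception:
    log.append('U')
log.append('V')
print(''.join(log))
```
RV

No exception, try block completes normally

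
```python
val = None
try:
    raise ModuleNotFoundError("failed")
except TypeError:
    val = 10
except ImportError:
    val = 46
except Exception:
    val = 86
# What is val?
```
46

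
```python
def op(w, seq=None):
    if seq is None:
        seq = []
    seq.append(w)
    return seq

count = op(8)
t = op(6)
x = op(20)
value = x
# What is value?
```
[20]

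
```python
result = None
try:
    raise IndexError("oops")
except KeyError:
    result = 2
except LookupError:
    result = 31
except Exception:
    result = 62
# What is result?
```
31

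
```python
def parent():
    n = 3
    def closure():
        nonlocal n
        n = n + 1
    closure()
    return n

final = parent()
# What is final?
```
4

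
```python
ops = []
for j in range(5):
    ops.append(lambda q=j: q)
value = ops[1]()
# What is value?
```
1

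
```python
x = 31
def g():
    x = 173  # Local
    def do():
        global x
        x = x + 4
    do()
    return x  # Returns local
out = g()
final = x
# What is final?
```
35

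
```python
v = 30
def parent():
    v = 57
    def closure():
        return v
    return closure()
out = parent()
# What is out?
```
57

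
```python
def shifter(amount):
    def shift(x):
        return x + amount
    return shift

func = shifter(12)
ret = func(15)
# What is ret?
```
27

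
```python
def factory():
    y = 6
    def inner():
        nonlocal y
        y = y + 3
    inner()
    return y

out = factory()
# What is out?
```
9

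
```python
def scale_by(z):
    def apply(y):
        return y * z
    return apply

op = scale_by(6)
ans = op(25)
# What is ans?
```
150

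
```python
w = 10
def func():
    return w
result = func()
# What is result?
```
10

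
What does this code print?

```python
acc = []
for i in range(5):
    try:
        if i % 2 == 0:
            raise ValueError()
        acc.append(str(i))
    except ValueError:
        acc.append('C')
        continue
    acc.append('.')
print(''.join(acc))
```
C1.C3.C

continue in except skips rest of loop body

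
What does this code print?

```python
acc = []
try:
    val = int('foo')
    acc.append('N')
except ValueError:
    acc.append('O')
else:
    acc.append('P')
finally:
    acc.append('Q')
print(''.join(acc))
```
OQ

Exception: except runs, else skipped, finally runs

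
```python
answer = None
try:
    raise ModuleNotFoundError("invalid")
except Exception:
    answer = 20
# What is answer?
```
20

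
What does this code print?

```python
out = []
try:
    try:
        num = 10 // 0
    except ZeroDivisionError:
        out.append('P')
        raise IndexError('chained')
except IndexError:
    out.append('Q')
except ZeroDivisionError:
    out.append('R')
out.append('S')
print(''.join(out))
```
PQS

IndexError raised and caught, original ZeroDivisionError not re-raised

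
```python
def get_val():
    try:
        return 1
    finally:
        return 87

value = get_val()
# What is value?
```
87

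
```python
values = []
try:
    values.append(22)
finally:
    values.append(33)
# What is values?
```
[22, 33]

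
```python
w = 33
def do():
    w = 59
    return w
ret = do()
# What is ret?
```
59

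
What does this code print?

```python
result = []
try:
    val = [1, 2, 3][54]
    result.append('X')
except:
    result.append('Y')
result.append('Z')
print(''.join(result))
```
YZ

Exception raised in try, caught by bare except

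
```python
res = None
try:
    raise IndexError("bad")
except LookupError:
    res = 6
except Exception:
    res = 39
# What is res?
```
6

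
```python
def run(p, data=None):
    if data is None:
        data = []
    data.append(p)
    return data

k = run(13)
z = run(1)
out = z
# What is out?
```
[1]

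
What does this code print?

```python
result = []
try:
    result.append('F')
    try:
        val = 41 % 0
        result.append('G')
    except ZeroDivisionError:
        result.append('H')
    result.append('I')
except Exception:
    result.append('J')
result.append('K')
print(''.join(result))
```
FHIK

Inner exception caught by inner handler, outer continues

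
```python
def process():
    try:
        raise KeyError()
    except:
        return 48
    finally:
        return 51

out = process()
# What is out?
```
51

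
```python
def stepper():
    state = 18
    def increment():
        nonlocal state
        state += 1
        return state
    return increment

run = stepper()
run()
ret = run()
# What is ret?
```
20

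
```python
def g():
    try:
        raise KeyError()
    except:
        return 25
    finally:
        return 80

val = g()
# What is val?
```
80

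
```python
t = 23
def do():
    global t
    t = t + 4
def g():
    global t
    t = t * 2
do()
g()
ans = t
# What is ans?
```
54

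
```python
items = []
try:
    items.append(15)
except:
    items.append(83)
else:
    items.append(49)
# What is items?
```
[15, 49]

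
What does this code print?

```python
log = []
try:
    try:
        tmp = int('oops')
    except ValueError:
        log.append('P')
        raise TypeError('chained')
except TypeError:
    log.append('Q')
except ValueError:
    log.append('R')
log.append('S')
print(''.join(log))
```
PQS

TypeError raised and caught, original ValueError not re-raised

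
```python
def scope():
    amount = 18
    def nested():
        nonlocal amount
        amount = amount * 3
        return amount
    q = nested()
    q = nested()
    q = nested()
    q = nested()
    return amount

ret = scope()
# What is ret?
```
1458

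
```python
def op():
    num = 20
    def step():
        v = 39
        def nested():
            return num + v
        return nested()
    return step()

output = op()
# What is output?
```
59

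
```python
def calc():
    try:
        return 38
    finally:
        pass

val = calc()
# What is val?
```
38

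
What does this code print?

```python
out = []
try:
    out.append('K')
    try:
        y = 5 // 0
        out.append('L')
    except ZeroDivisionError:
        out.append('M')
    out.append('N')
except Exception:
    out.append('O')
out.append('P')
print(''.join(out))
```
KMNP

Inner exception caught by inner handler, outer continues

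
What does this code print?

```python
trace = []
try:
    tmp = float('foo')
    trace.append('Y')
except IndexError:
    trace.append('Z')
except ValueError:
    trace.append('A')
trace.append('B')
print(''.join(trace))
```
AB

ValueError is caught by its specific handler, not IndexError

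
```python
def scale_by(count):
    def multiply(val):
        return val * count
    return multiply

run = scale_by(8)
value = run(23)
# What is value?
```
184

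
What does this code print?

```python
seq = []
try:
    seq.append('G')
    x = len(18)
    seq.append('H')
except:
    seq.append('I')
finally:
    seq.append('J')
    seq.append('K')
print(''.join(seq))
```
GIJK

Code before exception runs, then except, then all of finally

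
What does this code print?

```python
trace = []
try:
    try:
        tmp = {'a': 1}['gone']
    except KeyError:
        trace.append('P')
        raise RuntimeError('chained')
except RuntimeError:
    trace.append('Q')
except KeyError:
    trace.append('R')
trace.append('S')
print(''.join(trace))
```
PQS

RuntimeError raised and caught, original KeyError not re-raised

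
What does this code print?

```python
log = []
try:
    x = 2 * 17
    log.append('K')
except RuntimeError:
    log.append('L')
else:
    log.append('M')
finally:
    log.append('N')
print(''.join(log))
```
KMN

else runs before finally when no exception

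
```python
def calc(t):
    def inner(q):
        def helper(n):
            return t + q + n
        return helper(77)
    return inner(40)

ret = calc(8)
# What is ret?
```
125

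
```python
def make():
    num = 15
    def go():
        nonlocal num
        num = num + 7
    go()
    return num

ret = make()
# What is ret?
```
22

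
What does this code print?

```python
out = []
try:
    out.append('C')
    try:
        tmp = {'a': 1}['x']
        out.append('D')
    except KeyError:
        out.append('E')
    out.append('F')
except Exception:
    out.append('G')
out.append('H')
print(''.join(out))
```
CEFH

Inner exception caught by inner handler, outer continues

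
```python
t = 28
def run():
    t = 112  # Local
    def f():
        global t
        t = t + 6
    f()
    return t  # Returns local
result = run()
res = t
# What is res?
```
34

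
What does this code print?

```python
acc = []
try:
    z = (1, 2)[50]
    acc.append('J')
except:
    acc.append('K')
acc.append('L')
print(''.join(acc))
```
KL

Exception raised in try, caught by bare except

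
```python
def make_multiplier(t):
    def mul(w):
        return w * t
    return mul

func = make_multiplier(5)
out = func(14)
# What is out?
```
70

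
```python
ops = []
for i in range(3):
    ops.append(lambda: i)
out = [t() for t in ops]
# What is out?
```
[2, 2, 2]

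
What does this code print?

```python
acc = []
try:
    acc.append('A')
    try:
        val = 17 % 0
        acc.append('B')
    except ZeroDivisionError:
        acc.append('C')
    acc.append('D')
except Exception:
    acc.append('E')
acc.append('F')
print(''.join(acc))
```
ACDF

Inner exception caught by inner handler, outer continues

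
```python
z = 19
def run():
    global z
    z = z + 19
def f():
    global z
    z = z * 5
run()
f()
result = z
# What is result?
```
190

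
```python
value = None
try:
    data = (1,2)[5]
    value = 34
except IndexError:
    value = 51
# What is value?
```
51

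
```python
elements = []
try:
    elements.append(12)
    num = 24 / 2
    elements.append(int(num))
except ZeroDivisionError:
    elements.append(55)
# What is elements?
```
[12, 12]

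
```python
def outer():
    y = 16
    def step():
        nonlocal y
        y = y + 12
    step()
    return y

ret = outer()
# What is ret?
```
28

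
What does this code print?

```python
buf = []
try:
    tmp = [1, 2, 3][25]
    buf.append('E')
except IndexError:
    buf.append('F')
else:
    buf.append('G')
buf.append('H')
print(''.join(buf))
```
FH

else block skipped when exception is caught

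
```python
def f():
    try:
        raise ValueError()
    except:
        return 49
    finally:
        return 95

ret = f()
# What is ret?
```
95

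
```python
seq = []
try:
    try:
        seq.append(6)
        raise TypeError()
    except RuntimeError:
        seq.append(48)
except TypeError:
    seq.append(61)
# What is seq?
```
[6, 61]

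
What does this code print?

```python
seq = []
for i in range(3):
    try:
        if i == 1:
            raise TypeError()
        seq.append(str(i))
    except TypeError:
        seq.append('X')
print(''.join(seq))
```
0X2

Exception on i=1 caught, loop continues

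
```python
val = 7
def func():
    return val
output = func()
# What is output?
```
7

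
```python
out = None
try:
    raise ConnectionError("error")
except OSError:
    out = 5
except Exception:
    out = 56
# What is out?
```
5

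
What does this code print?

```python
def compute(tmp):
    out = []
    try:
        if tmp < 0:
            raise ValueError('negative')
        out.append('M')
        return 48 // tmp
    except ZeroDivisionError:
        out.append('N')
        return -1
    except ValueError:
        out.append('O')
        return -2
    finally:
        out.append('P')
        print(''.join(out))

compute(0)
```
MNP

tmp=0 causes ZeroDivisionError, caught, finally prints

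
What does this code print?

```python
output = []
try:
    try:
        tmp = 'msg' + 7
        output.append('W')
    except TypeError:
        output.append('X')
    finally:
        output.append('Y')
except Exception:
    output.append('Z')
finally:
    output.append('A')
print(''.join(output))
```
XYA

Both finally blocks run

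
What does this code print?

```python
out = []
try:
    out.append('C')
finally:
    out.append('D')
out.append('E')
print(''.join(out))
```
CDE

try/finally without except, no exception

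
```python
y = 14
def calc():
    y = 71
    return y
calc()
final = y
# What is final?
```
14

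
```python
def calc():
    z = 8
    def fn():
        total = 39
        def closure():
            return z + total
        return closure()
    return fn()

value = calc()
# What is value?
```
47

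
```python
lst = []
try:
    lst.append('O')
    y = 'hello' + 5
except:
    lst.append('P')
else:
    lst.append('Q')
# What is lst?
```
['O', 'P']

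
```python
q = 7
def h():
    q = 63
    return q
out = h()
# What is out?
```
63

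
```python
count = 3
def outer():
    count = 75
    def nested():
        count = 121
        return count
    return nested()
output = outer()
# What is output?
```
121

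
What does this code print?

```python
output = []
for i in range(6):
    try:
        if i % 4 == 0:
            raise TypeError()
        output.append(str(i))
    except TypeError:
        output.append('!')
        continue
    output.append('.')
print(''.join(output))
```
!1.2.3.!5.

continue in except skips rest of loop body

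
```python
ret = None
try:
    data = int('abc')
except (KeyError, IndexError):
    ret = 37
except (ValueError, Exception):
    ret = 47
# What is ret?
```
47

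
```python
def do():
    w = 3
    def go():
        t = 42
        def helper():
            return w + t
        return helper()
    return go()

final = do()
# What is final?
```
45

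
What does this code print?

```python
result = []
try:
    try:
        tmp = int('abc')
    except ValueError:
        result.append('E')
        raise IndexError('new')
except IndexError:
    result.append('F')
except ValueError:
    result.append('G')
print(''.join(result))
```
EF

New IndexError raised, caught by outer IndexError handler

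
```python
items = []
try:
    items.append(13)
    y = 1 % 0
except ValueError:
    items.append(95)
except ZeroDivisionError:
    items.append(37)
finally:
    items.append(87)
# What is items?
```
[13, 37, 87]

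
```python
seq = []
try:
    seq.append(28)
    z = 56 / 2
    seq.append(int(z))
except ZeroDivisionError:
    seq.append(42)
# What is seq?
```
[28, 28]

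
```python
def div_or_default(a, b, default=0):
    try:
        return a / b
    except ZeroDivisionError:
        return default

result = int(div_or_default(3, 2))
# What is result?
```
1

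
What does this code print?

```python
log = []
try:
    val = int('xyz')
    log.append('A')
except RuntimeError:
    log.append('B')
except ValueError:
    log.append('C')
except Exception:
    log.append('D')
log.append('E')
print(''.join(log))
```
CE

ValueError matches before generic Exception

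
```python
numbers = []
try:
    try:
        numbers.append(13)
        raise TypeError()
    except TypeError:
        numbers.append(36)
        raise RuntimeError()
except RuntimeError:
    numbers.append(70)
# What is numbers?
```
[13, 36, 70]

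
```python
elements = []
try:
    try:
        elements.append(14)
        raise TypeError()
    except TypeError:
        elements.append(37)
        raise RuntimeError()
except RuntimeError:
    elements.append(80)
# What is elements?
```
[14, 37, 80]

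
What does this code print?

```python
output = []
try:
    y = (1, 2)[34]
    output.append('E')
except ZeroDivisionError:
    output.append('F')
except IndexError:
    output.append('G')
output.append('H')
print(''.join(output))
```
GH

IndexError is caught by its specific handler, not ZeroDivisionError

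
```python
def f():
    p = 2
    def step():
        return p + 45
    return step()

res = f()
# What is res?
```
47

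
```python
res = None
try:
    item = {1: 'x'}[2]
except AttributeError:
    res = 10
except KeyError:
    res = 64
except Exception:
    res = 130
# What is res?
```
64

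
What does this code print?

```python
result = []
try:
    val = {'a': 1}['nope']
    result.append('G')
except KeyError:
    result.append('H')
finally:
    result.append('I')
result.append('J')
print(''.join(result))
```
HIJ

finally always runs, even after exception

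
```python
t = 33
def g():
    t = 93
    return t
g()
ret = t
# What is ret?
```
33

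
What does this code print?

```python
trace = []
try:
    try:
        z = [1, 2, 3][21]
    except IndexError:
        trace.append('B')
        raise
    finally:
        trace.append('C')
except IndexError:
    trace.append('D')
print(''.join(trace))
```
BCD

finally runs before re-raised exception propagates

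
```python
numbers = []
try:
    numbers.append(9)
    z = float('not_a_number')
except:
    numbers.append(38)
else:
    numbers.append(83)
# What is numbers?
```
[9, 38]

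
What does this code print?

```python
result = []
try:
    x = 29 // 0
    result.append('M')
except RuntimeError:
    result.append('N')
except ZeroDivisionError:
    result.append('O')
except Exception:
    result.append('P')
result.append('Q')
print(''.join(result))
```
OQ

ZeroDivisionError matches before generic Exception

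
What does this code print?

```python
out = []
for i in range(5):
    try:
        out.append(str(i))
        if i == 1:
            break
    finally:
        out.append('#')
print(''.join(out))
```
0#1#

finally runs even when breaking out of loop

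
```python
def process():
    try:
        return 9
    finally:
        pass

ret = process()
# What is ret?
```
9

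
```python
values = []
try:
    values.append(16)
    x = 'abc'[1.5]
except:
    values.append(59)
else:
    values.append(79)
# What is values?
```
[16, 59]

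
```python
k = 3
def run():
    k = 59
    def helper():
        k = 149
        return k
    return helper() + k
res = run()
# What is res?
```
208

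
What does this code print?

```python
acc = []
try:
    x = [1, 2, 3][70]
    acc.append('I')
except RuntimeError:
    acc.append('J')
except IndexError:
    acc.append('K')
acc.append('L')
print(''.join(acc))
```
KL

IndexError is caught by its specific handler, not RuntimeError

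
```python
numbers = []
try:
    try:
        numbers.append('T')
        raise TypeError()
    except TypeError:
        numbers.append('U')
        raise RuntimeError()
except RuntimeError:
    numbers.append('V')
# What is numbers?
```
['T', 'U', 'V']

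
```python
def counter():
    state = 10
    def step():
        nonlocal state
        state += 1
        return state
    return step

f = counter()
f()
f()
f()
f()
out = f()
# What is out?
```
15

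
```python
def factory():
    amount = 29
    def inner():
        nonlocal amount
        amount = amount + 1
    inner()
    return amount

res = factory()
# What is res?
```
30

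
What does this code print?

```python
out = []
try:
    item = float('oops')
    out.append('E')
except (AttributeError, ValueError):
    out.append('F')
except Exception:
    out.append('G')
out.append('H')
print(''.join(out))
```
FH

ValueError matches tuple containing it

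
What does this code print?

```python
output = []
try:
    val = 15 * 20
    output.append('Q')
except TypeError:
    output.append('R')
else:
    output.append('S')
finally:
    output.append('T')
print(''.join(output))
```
QST

else runs before finally when no exception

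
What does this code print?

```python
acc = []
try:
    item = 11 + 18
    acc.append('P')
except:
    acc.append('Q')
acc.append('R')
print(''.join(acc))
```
PR

No exception, try block completes normally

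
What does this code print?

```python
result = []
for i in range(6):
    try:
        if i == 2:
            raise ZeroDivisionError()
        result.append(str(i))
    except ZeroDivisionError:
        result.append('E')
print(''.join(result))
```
01E345

Exception on i=2 caught, loop continues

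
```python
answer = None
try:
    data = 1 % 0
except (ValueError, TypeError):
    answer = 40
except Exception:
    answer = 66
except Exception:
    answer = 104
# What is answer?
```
66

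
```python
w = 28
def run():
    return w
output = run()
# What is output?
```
28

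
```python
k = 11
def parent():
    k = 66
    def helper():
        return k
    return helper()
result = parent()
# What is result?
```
66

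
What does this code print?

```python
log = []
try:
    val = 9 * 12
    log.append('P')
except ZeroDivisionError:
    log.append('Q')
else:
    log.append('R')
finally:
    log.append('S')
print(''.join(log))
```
PRS

else runs before finally when no exception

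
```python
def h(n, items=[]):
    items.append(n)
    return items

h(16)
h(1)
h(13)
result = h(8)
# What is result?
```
[16, 1, 13, 8]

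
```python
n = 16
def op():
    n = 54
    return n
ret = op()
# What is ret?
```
54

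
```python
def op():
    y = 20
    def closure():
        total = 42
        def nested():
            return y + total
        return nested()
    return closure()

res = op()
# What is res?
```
62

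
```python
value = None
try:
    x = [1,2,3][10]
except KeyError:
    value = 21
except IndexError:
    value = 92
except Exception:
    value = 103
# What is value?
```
92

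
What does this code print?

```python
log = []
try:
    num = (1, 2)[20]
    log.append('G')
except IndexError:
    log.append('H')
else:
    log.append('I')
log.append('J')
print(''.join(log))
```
HJ

else block skipped when exception is caught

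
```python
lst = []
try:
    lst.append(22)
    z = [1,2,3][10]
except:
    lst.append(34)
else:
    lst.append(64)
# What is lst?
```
[22, 34]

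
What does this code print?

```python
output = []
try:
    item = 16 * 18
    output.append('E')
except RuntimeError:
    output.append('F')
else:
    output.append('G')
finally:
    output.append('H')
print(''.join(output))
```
EGH

else runs before finally when no exception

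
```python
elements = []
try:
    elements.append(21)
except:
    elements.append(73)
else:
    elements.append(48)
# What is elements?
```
[21, 48]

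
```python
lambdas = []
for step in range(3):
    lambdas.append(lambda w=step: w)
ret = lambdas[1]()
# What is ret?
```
1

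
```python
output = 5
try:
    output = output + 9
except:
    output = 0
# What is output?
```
14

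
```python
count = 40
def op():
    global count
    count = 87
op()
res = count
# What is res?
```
87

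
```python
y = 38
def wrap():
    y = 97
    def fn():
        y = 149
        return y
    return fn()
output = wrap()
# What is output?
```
149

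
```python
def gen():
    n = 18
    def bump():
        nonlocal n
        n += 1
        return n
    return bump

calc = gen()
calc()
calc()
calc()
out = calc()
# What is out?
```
22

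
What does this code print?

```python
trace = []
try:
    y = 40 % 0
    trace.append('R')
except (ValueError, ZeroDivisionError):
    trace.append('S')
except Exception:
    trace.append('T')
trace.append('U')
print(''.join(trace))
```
SU

ZeroDivisionError matches tuple containing it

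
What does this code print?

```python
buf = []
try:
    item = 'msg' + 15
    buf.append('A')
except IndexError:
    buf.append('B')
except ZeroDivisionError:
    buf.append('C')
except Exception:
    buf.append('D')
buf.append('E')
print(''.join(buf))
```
DE

TypeError not specifically caught, falls to Exception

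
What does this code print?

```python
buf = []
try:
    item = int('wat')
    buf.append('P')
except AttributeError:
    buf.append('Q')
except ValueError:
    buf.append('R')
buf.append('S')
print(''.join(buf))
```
RS

ValueError is caught by its specific handler, not AttributeError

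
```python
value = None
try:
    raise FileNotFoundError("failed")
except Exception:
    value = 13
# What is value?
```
13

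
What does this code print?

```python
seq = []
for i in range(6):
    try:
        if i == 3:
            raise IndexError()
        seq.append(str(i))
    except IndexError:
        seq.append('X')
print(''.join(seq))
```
012X45

Exception on i=3 caught, loop continues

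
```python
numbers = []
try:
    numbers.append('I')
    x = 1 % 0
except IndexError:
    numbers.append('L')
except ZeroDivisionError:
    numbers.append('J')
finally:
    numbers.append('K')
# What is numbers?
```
['I', 'J', 'K']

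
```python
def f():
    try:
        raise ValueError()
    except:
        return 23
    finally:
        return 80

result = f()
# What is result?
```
80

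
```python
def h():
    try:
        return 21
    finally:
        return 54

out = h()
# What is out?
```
54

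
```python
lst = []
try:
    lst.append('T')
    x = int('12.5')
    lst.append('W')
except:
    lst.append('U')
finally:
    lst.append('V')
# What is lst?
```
['T', 'U', 'V']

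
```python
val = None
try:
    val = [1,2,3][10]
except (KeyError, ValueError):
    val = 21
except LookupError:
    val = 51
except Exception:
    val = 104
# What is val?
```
51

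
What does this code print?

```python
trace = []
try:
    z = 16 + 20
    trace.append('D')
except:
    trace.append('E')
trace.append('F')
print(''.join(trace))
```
DF

No exception, try block completes normally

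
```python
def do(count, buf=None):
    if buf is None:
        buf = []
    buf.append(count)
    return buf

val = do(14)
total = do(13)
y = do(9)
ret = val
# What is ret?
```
[14]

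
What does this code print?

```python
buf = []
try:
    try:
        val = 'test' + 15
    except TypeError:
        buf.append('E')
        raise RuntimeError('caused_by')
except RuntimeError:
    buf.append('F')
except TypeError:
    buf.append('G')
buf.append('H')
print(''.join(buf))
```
EFH

RuntimeError raised and caught, original TypeError not re-raised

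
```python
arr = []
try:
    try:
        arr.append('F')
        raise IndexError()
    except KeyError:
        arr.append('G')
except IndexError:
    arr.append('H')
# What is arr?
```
['F', 'H']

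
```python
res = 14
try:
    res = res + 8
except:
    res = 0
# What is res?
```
22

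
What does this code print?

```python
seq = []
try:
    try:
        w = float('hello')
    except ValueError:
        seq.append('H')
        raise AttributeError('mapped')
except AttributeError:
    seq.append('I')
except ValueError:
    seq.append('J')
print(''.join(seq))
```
HI

New AttributeError raised, caught by outer AttributeError handler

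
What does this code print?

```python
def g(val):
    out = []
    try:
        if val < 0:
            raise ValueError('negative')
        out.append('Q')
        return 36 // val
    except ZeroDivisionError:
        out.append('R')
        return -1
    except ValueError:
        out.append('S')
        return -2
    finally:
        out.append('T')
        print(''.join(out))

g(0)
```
QRT

val=0 causes ZeroDivisionError, caught, finally prints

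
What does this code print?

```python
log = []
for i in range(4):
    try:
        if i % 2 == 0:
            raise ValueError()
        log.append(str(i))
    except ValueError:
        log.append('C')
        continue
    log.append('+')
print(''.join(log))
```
C1+C3+

continue in except skips rest of loop body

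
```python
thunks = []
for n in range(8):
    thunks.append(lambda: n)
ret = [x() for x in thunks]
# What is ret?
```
[7, 7, 7, 7, 7, 7, 7, 7]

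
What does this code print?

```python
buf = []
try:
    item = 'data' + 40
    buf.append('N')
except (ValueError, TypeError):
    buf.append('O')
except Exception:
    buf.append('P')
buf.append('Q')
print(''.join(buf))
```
OQ

TypeError matches tuple containing it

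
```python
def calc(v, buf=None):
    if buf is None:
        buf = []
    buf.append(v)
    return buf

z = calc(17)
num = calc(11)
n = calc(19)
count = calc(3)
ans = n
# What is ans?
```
[19]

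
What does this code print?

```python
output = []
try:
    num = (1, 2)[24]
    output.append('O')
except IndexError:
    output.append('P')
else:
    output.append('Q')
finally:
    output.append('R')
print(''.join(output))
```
PR

Exception: except runs, else skipped, finally runs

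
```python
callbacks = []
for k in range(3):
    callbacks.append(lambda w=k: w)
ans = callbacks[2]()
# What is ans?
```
2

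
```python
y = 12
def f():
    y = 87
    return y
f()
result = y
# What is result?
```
12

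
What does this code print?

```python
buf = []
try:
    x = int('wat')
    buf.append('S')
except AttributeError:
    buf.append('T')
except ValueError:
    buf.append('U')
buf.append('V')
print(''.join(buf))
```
UV

ValueError is caught by its specific handler, not AttributeError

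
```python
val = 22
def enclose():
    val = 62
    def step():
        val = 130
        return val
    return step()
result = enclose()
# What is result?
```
130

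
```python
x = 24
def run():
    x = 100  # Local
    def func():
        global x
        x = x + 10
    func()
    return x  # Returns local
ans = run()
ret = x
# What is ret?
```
34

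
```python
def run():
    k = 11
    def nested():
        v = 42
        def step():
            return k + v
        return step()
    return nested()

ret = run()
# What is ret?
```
53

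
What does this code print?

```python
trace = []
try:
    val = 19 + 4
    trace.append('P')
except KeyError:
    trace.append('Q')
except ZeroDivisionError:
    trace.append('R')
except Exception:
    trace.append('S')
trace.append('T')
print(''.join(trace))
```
PT

No exception, try block completes normally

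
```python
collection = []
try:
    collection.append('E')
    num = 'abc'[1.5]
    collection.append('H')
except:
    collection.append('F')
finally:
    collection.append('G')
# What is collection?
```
['E', 'F', 'G']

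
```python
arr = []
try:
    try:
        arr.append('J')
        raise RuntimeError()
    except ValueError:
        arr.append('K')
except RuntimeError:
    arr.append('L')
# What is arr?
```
['J', 'L']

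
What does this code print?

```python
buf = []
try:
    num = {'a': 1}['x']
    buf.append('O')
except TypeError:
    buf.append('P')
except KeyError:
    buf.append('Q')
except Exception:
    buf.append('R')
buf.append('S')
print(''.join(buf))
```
QS

KeyError matches before generic Exception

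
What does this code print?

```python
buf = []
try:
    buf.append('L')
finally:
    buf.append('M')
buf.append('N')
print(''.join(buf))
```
LMN

try/finally without except, no exception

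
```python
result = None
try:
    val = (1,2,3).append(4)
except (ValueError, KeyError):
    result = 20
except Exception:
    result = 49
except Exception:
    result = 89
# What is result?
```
49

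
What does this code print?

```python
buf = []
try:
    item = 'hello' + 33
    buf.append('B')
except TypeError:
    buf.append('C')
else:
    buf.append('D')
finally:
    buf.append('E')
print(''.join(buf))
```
CE

Exception: except runs, else skipped, finally runs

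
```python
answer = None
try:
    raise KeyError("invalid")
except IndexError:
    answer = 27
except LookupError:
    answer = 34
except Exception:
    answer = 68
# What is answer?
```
34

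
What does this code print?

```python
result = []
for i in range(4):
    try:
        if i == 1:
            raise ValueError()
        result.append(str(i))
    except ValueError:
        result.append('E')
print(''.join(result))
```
0E23

Exception on i=1 caught, loop continues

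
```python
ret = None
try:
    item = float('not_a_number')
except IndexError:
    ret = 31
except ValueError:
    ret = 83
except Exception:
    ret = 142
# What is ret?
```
83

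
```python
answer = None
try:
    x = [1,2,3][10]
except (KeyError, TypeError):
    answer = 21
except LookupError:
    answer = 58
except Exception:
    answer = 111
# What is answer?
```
58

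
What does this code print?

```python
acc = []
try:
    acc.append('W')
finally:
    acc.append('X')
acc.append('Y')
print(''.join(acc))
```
WXY

try/finally without except, no exception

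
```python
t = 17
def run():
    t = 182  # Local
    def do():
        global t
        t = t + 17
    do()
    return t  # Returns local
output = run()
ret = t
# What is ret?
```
34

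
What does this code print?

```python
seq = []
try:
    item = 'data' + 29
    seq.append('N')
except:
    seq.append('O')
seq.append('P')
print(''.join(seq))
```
OP

Exception raised in try, caught by bare except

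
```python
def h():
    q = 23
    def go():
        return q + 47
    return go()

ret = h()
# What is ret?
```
70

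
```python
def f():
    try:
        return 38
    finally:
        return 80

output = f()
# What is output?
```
80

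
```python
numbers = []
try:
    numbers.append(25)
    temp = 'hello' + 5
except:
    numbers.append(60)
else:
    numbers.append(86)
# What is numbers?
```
[25, 60]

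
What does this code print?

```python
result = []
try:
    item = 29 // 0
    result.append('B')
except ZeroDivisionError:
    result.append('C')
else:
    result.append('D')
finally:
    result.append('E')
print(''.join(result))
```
CE

Exception: except runs, else skipped, finally runs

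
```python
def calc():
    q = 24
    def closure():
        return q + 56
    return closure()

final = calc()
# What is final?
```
80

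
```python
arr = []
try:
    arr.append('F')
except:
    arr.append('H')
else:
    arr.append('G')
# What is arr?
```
['F', 'G']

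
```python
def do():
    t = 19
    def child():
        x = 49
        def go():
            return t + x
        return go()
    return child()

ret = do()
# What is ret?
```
68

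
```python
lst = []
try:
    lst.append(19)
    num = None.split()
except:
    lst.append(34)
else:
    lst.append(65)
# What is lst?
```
[19, 34]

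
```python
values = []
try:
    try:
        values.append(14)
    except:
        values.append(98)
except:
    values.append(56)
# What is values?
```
[14]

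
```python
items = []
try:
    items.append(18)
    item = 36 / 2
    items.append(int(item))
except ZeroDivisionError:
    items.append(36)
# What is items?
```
[18, 18]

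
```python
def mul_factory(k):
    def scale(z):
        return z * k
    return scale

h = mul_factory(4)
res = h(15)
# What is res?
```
60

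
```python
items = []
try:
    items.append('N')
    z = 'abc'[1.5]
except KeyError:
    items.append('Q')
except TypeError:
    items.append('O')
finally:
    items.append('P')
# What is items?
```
['N', 'O', 'P']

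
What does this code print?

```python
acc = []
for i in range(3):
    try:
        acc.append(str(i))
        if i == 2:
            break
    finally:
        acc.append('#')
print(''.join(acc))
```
0#1#2#

finally runs even when breaking out of loop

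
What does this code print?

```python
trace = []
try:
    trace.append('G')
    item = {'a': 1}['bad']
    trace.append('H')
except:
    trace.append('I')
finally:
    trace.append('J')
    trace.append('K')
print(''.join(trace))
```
GIJK

Code before exception runs, then except, then all of finally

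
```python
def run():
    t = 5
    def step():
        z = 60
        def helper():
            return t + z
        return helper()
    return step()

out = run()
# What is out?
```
65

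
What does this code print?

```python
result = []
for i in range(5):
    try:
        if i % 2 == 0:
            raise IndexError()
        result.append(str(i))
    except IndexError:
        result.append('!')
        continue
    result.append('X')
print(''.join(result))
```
!1X!3X!

continue in except skips rest of loop body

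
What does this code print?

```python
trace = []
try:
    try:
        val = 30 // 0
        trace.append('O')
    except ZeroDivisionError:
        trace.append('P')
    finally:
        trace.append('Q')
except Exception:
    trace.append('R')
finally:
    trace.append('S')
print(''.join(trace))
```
PQS

Both finally blocks run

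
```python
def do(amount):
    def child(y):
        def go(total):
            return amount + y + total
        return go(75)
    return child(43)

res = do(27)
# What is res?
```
145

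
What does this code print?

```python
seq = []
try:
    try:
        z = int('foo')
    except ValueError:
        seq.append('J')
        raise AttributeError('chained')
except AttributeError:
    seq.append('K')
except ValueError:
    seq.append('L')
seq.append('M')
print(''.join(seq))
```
JKM

AttributeError raised and caught, original ValueError not re-raised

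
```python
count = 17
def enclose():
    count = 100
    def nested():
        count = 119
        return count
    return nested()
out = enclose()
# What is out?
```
119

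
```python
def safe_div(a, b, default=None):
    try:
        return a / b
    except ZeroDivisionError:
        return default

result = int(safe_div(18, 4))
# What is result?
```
4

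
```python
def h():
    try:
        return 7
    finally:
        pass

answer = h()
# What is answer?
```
7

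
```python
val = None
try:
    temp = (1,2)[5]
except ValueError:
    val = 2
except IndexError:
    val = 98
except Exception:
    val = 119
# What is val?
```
98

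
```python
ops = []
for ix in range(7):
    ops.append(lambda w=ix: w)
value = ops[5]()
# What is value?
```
5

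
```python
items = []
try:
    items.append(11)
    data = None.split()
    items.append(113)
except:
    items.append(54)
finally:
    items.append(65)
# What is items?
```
[11, 54, 65]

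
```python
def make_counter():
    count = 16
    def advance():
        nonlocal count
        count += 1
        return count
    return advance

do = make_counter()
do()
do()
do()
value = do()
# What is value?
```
20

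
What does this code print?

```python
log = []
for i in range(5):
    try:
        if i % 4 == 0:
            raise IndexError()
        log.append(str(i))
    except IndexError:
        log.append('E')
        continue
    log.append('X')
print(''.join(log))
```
E1X2X3XE

continue in except skips rest of loop body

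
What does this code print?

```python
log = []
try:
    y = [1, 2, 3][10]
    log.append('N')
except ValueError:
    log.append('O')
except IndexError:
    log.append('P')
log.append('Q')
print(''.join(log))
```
PQ

IndexError is caught by its specific handler, not ValueError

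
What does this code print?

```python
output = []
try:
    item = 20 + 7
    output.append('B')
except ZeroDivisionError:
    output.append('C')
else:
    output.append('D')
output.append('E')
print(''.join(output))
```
BDE

else block runs when no exception occurs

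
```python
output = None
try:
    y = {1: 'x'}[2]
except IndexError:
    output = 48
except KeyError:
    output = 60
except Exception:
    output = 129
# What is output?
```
60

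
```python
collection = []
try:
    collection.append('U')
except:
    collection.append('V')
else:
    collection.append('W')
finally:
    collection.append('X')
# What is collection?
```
['U', 'W', 'X']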